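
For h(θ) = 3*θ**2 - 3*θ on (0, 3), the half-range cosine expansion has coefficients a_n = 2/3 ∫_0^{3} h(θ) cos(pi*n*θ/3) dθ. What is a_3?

a_3 = 2/3 ∫_0^{3} (3*θ**2 - 3*θ) cos(pi*θ) dθ.
Integrating by parts twice (tabular method), an antiderivative of (3*θ**2 - 3*θ) cos(pi*θ) is 3*θ**2*sin(pi*θ)/pi - 3*θ*sin(pi*θ)/pi + 6*θ*cos(pi*θ)/pi**2 - 6*sin(pi*θ)/pi**3 - 3*cos(pi*θ)/pi**2; evaluating from 0 to 3: ∫_{0}^{3} (3*θ**2 - 3*θ) cos(pi*θ) dθ = (-15/pi**2) - (-3/pi**2) = -12/pi**2.
Hence a_3 = (2/3)·(-12/pi**2) = -8/pi**2.

-8/pi**2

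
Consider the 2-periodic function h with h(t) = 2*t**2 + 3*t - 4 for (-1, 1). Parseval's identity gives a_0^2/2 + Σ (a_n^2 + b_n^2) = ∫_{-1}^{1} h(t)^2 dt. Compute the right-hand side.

434/15

∫_{-1}^{1} h(t)^2 dt = 434/15.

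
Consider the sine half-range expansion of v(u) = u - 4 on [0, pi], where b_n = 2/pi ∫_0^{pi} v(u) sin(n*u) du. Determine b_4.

b_4 = 2/pi ∫_0^{pi} (u - 4) sin(4*u) du.
Integrating by parts (boundary term plus one more integral), an antiderivative of (u - 4) sin(4*u) is -u*cos(4*u)/4 + sin(4*u)/16 + cos(4*u); evaluating from 0 to pi: ∫_{0}^{pi} (u - 4) sin(4*u) du = (1 - pi/4) - (1) = -pi/4.
Hence b_4 = (2/pi)·(-pi/4) = -1/2.

-1/2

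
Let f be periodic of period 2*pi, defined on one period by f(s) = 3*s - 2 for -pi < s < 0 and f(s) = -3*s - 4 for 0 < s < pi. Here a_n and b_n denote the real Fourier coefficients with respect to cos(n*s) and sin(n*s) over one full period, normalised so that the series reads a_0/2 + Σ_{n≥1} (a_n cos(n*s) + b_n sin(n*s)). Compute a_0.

a_0 = 1/pi ∫_{-pi}^{pi} f(s) ds = 1/pi · (-3*pi*(2 + pi)) = -3*pi - 6.

-3*pi - 6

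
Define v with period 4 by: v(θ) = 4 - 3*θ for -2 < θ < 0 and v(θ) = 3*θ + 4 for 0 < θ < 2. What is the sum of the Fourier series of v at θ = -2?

θ = -2 differs from θ = 2 by -1 full period(s), and the series is 4-periodic.
v is continuous at θ = 2 with value 10, so the series converges to 10 there.

10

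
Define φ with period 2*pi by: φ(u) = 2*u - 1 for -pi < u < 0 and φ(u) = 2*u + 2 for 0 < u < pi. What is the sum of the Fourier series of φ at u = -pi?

1/2

At u = -pi the one-sided limits are φ(-pi^-) = 2 + 2*pi and φ(-pi^+) = -2*pi - 1.
By Dirichlet's theorem the series converges to their average, [(2 + 2*pi) + (-2*pi - 1)]/2 = 1/2.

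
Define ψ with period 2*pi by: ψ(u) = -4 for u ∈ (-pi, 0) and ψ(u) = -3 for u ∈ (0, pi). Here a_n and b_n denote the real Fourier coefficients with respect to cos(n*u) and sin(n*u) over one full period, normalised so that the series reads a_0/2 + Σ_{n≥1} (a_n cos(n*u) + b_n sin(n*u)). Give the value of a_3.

a_3 = 1/pi ∫_{-pi}^{pi} ψ(u) cos(3*u) du.
Split the integral at the breakpoints.
Directly, an antiderivative of (-4) cos(3*u) is -4*sin(3*u)/3; evaluating from -pi to 0: ∫_{-pi}^{0} (-4) cos(3*u) du = (0) - (0) = 0.
Directly, an antiderivative of (-3) cos(3*u) is -sin(3*u); evaluating from 0 to pi: ∫_{0}^{pi} (-3) cos(3*u) du = (0) - (0) = 0.
Summing the pieces and multiplying by (1/pi) gives a_3 = 0.

0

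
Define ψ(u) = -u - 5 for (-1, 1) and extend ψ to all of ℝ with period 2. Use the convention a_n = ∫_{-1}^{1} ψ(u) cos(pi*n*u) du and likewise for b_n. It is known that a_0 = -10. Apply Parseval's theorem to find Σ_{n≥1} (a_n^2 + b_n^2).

Parseval: a_0^2/2 + Σ_{n≥1} (a_n^2+b_n^2) = ∫_{-1}^{1} ψ(u)^2 du = 152/3.
Subtract a_0^2/2 = 50: Σ (a_n^2+b_n^2) = 2/3.

2/3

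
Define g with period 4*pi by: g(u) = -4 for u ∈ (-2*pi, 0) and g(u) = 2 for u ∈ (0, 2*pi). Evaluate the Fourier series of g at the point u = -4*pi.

-1

u = -4*pi differs from u = 0 by -1 full period(s), and the series is 4*pi-periodic.
At u = 0 the one-sided limits are g(0^-) = -4 and g(0^+) = 2.
By Dirichlet's theorem the series converges to their average, [(-4) + (2)]/2 = -1.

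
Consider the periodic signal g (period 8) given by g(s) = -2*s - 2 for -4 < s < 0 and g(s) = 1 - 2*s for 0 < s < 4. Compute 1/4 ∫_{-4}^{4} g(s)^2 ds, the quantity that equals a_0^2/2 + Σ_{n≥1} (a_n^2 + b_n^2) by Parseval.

1/4 ∫_{-4}^{4} g(s)^2 ds = 1/4 · (284/3) = 71/3.

71/3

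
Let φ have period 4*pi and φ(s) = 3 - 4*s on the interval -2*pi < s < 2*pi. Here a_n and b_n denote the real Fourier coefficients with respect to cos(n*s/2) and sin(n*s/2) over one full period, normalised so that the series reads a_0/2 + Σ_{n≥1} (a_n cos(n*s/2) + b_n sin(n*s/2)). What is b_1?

b_1 = (1/(2*pi)) ∫_{-2*pi}^{2*pi} φ(s) sin(s/2) ds.
Integrating by parts (boundary term plus one more integral), an antiderivative of (3 - 4*s) sin(s/2) is 8*s*cos(s/2) - 16*sin(s/2) - 6*cos(s/2); evaluating from -2*pi to 2*pi: ∫_{-2*pi}^{2*pi} (3 - 4*s) sin(s/2) ds = (6 - 16*pi) - (6 + 16*pi) = -32*pi.
Hence b_1 = (1/(2*pi))·(-32*pi) = -16.

-16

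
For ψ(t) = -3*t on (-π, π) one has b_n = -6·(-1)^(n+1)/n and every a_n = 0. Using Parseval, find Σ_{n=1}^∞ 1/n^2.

pi**2/6

Parseval: Σ b_n^2 = (1/π) ∫_{-π}^{π} ψ(t)^2 dt = 6*pi**2.
Σ b_n^2 = Σ 36/n^2, so Σ 1/n^2 = (6*pi**2)/36 = pi**2/6.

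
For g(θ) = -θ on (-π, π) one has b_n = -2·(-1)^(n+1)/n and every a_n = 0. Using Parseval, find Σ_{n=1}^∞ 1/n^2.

pi**2/6

Parseval: Σ b_n^2 = (1/π) ∫_{-π}^{π} g(θ)^2 dθ = 2*pi**2/3.
Σ b_n^2 = Σ 4/n^2, so Σ 1/n^2 = (2*pi**2/3)/4 = pi**2/6.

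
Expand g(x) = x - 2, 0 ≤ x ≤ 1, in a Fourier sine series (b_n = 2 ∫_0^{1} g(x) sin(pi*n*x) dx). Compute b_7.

b_7 = 2 ∫_0^{1} (x - 2) sin(7*pi*x) dx.
Integrating by parts (boundary term plus one more integral), an antiderivative of (x - 2) sin(7*pi*x) is -x*cos(7*pi*x)/(7*pi) + sin(7*pi*x)/(49*pi**2) + 2*cos(7*pi*x)/(7*pi); evaluating from 0 to 1: ∫_{0}^{1} (x - 2) sin(7*pi*x) dx = (-1/(7*pi)) - (2/(7*pi)) = -3/(7*pi).
Hence b_7 = 2·(-3/(7*pi)) = -6/(7*pi).

-6/(7*pi)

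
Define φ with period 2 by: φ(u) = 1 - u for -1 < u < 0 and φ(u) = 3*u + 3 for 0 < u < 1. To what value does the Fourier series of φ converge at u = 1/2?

φ is continuous at u = 1/2 with value 9/2, so the series converges to 9/2 there.

9/2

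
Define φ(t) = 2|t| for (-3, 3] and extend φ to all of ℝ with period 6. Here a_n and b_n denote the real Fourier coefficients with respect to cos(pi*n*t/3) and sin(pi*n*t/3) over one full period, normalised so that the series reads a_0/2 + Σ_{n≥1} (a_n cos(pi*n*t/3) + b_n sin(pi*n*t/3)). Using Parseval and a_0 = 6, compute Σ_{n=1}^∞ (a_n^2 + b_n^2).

6

Parseval: a_0^2/2 + Σ_{n≥1} (a_n^2+b_n^2) = 1/3 ∫_{-3}^{3} φ(t)^2 dt = 24.
Subtract a_0^2/2 = 18: Σ (a_n^2+b_n^2) = 6.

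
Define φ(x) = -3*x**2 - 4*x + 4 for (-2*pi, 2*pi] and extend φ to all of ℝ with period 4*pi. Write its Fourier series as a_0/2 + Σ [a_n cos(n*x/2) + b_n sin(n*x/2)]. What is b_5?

b_5 = (1/(2*pi)) ∫_{-2*pi}^{2*pi} φ(x) sin(5*x/2) dx.
Integrating by parts twice (tabular method), an antiderivative of (-3*x**2 - 4*x + 4) sin(5*x/2) is 6*x**2*cos(5*x/2)/5 - 24*x*sin(5*x/2)/25 + 8*x*cos(5*x/2)/5 - 16*sin(5*x/2)/25 - 248*cos(5*x/2)/125; evaluating from -2*pi to 2*pi: ∫_{-2*pi}^{2*pi} (-3*x**2 - 4*x + 4) sin(5*x/2) dx = (-24*pi**2/5 - 16*pi/5 + 248/125) - (-24*pi**2/5 + 248/125 + 16*pi/5) = -32*pi/5.
Hence b_5 = (1/(2*pi))·(-32*pi/5) = -16/5.

-16/5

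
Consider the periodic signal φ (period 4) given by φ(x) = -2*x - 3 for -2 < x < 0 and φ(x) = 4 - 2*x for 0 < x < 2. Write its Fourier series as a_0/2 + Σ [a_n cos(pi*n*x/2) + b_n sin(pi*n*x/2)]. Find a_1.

a_1 = 1/2 ∫_{-2}^{2} φ(x) cos(pi*x/2) dx.
Split the integral at the breakpoints.
Integrating by parts (boundary term plus one more integral), an antiderivative of (-2*x - 3) cos(pi*x/2) is -4*x*sin(pi*x/2)/pi - 6*sin(pi*x/2)/pi - 8*cos(pi*x/2)/pi**2; evaluating from -2 to 0: ∫_{-2}^{0} (-2*x - 3) cos(pi*x/2) dx = (-8/pi**2) - (8/pi**2) = -16/pi**2.
Integrating by parts (boundary term plus one more integral), an antiderivative of (4 - 2*x) cos(pi*x/2) is -4*x*sin(pi*x/2)/pi + 8*sin(pi*x/2)/pi - 8*cos(pi*x/2)/pi**2; evaluating from 0 to 2: ∫_{0}^{2} (4 - 2*x) cos(pi*x/2) dx = (8/pi**2) - (-8/pi**2) = 16/pi**2.
Summing the pieces and multiplying by (1/2) gives a_1 = 0.

0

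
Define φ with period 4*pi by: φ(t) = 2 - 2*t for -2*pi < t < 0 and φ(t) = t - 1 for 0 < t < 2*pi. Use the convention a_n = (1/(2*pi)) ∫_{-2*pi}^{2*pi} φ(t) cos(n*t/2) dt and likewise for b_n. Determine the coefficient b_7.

b_7 = (1/(2*pi)) ∫_{-2*pi}^{2*pi} φ(t) sin(7*t/2) dt.
Split the integral at the breakpoints.
Integrating by parts (boundary term plus one more integral), an antiderivative of (2 - 2*t) sin(7*t/2) is 4*t*cos(7*t/2)/7 - 8*sin(7*t/2)/49 - 4*cos(7*t/2)/7; evaluating from -2*pi to 0: ∫_{-2*pi}^{0} (2 - 2*t) sin(7*t/2) dt = (-4/7) - (4/7 + 8*pi/7) = -8*pi/7 - 8/7.
Integrating by parts (boundary term plus one more integral), an antiderivative of (t - 1) sin(7*t/2) is -2*t*cos(7*t/2)/7 + 4*sin(7*t/2)/49 + 2*cos(7*t/2)/7; evaluating from 0 to 2*pi: ∫_{0}^{2*pi} (t - 1) sin(7*t/2) dt = (-2/7 + 4*pi/7) - (2/7) = -4/7 + 4*pi/7.
Summing the pieces and multiplying by (1/(2*pi)) gives b_7 = 2*(-pi - 3)/(7*pi).

2*(-pi - 3)/(7*pi)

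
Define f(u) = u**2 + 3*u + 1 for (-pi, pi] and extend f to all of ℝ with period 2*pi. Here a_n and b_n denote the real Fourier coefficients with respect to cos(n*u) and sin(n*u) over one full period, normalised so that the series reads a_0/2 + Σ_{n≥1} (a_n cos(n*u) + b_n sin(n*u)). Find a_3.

a_3 = 1/pi ∫_{-pi}^{pi} f(u) cos(3*u) du.
Integrating by parts twice (tabular method), an antiderivative of (u**2 + 3*u + 1) cos(3*u) is u**2*sin(3*u)/3 + u*sin(3*u) + 2*u*cos(3*u)/9 + 7*sin(3*u)/27 + cos(3*u)/3; evaluating from -pi to pi: ∫_{-pi}^{pi} (u**2 + 3*u + 1) cos(3*u) du = (-2*pi/9 - 1/3) - (-1/3 + 2*pi/9) = -4*pi/9.
Hence a_3 = (1/pi)·(-4*pi/9) = -4/9.

-4/9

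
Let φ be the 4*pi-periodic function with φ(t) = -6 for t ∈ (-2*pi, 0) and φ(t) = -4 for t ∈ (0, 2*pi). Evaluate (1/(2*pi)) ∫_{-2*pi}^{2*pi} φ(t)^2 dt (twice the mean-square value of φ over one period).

52

(1/(2*pi)) ∫_{-2*pi}^{2*pi} φ(t)^2 dt = (1/(2*pi)) · (104*pi) = 52.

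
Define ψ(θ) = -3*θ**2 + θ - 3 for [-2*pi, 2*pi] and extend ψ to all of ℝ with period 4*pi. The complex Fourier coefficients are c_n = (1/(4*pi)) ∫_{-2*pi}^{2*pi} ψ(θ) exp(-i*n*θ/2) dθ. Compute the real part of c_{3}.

Since ψ is real-valued, Re(c_{3}) = (1/(4*pi)) ∫_{-2*pi}^{2*pi} ψ(θ) cos(3*θ/2) dθ = a_{3}/2.
Integrating by parts twice (tabular method), an antiderivative of (-3*θ**2 + θ - 3) cos(3*θ/2) is -2*θ**2*sin(3*θ/2) + 2*θ*sin(3*θ/2)/3 - 8*θ*cos(3*θ/2)/3 - 2*sin(3*θ/2)/9 + 4*cos(3*θ/2)/9; evaluating from -2*pi to 2*pi: ∫_{-2*pi}^{2*pi} (-3*θ**2 + θ - 3) cos(3*θ/2) dθ = (-4/9 + 16*pi/3) - (-16*pi/3 - 4/9) = 32*pi/3.
Hence Re(c_{3}) = (1/(4*pi))·(32*pi/3) = 8/3.

8/3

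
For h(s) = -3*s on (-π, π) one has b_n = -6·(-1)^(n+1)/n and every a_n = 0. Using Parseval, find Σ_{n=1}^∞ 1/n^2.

Parseval: Σ b_n^2 = (1/π) ∫_{-π}^{π} h(s)^2 ds = 6*pi**2.
Σ b_n^2 = Σ 36/n^2, so Σ 1/n^2 = (6*pi**2)/36 = pi**2/6.

pi**2/6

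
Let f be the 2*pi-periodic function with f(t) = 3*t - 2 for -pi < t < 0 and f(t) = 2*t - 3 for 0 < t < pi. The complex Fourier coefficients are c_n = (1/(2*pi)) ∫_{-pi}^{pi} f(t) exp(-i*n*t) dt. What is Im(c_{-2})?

Since f is real-valued, Im(c_{-2}) = -(1/(2*pi)) ∫_{-pi}^{pi} f(t) sin(-2*t) dt = b_{2}/2.
Split the integral at the breakpoints.
Integrating by parts (boundary term plus one more integral), an antiderivative of (3*t - 2) sin(-2*t) is 3*t*cos(2*t)/2 - 3*sin(2*t)/4 - cos(2*t); evaluating from -pi to 0: ∫_{-pi}^{0} (3*t - 2) sin(-2*t) dt = (-1) - (-3*pi/2 - 1) = 3*pi/2.
Integrating by parts (boundary term plus one more integral), an antiderivative of (2*t - 3) sin(-2*t) is t*cos(2*t) - sin(2*t)/2 - 3*cos(2*t)/2; evaluating from 0 to pi: ∫_{0}^{pi} (2*t - 3) sin(-2*t) dt = (-3/2 + pi) - (-3/2) = pi.
So ∫_{-pi}^{pi} f(t) sin(-2*t) dt = 5*pi/2.
Hence Im(c_{-2}) = (-1/(2*pi))·(5*pi/2) = -5/4.

-5/4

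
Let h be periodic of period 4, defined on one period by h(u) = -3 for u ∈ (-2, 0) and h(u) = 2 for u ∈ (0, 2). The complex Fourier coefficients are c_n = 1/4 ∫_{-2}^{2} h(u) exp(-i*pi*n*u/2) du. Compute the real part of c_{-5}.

Since h is real-valued, Re(c_{-5}) = 1/4 ∫_{-2}^{2} h(u) cos(-5*pi*u/2) du = a_{5}/2.
Split the integral at the breakpoints.
Directly, an antiderivative of (-3) cos(-5*pi*u/2) is -6*sin(5*pi*u/2)/(5*pi); evaluating from -2 to 0: ∫_{-2}^{0} (-3) cos(-5*pi*u/2) du = (0) - (0) = 0.
Directly, an antiderivative of (2) cos(-5*pi*u/2) is 4*sin(5*pi*u/2)/(5*pi); evaluating from 0 to 2: ∫_{0}^{2} (2) cos(-5*pi*u/2) du = (0) - (0) = 0.
So ∫_{-2}^{2} h(u) cos(-5*pi*u/2) du = 0.
Hence Re(c_{-5}) = (1/4)·(0) = 0.

0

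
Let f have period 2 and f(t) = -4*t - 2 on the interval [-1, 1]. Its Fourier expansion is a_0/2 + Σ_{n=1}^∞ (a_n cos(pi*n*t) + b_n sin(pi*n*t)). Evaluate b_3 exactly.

-8/(3*pi)

b_3 = ∫_{-1}^{1} f(t) sin(3*pi*t) dt.
Integrating by parts (boundary term plus one more integral), an antiderivative of (-4*t - 2) sin(3*pi*t) is 4*t*cos(3*pi*t)/(3*pi) - 4*sin(3*pi*t)/(9*pi**2) + 2*cos(3*pi*t)/(3*pi); evaluating from -1 to 1: ∫_{-1}^{1} (-4*t - 2) sin(3*pi*t) dt = (-2/pi) - (2/(3*pi)) = -8/(3*pi).
Hence b_3 = -8/(3*pi).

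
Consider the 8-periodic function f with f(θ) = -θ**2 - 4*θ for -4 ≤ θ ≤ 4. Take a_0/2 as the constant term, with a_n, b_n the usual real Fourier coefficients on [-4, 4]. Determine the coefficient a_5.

64/(25*pi**2)

a_5 = 1/4 ∫_{-4}^{4} f(θ) cos(5*pi*θ/4) dθ.
Integrating by parts twice (tabular method), an antiderivative of (-θ**2 - 4*θ) cos(5*pi*θ/4) is -4*θ**2*sin(5*pi*θ/4)/(5*pi) - 16*θ*sin(5*pi*θ/4)/(5*pi) - 32*θ*cos(5*pi*θ/4)/(25*pi**2) + 128*sin(5*pi*θ/4)/(125*pi**3) - 64*cos(5*pi*θ/4)/(25*pi**2); evaluating from -4 to 4: ∫_{-4}^{4} (-θ**2 - 4*θ) cos(5*pi*θ/4) dθ = (192/(25*pi**2)) - (-64/(25*pi**2)) = 256/(25*pi**2).
Hence a_5 = (1/4)·(256/(25*pi**2)) = 64/(25*pi**2).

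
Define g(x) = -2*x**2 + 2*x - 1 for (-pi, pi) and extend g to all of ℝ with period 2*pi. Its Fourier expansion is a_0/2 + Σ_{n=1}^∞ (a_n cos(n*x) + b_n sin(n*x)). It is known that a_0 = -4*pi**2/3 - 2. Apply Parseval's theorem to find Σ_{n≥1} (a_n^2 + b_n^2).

Parseval: a_0^2/2 + Σ_{n≥1} (a_n^2+b_n^2) = 1/pi ∫_{-pi}^{pi} g(x)^2 dx = 2 + 16*pi**2/3 + 8*pi**4/5.
Subtract a_0^2/2 = 2*(3 + 2*pi**2)**2/9: Σ (a_n^2+b_n^2) = 8*pi**2*(15 + 4*pi**2)/45.

8*pi**2*(15 + 4*pi**2)/45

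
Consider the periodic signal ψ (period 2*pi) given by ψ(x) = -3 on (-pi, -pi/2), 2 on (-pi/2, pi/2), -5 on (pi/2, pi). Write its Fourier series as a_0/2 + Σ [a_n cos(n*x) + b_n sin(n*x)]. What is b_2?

2/pi

b_2 = 1/pi ∫_{-pi}^{pi} ψ(x) sin(2*x) dx.
Split the integral at the breakpoints.
Directly, an antiderivative of (-3) sin(2*x) is 3*cos(2*x)/2; evaluating from -pi to -pi/2: ∫_{-pi}^{-pi/2} (-3) sin(2*x) dx = (-3/2) - (3/2) = -3.
Directly, an antiderivative of (2) sin(2*x) is -cos(2*x); evaluating from -pi/2 to pi/2: ∫_{-pi/2}^{pi/2} (2) sin(2*x) dx = (1) - (1) = 0.
Directly, an antiderivative of (-5) sin(2*x) is 5*cos(2*x)/2; evaluating from pi/2 to pi: ∫_{pi/2}^{pi} (-5) sin(2*x) dx = (5/2) - (-5/2) = 5.
Summing the pieces and multiplying by (1/pi) gives b_2 = 2/pi.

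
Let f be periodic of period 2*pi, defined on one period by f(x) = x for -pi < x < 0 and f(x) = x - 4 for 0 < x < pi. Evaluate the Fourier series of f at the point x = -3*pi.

-2

x = -3*pi differs from x = pi by -2 full period(s), and the series is 2*pi-periodic.
At x = pi the one-sided limits are f(pi^-) = -4 + pi and f(pi^+) = -pi.
By Dirichlet's theorem the series converges to their average, [(-4 + pi) + (-pi)]/2 = -2.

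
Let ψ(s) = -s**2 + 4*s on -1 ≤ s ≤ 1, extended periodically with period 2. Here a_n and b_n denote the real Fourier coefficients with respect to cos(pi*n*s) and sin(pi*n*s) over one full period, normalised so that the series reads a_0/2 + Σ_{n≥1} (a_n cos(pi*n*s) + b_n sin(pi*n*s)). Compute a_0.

-2/3

a_0 = ∫_{-1}^{1} ψ(s) ds = -2/3.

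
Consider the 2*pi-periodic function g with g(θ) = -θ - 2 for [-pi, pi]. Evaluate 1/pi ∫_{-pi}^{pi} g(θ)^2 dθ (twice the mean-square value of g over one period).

2*pi**2/3 + 8

1/pi ∫_{-pi}^{pi} g(θ)^2 dθ = 1/pi · (2*pi*(pi**2 + 12)/3) = 2*pi**2/3 + 8.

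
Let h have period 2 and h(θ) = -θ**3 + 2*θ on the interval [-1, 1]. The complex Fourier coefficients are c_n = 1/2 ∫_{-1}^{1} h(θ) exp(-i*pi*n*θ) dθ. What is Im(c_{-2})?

(-2*pi**2 - 3)/(4*pi**3)

Since h is real-valued, Im(c_{-2}) = -1/2 ∫_{-1}^{1} h(θ) sin(-2*pi*θ) dθ = b_{2}/2.
h is odd and sin(-2*pi*θ) is odd, so the integrand is even: ∫_{-1}^{1} h(θ) sin(-2*pi*θ) dθ = 2∫_0^{1} h(θ) sin(-2*pi*θ) dθ.
Integrating by parts three times (tabular method), an antiderivative of (-θ**3 + 2*θ) sin(-2*pi*θ) is -θ**3*cos(2*pi*θ)/(2*pi) + 3*θ**2*sin(2*pi*θ)/(4*pi**2) + 3*θ*cos(2*pi*θ)/(4*pi**3) + θ*cos(2*pi*θ)/pi - sin(2*pi*θ)/(2*pi**2) - 3*sin(2*pi*θ)/(8*pi**4); evaluating from 0 to 1: ∫_{0}^{1} (-θ**3 + 2*θ) sin(-2*pi*θ) dθ = ((3 + 2*pi**2)/(4*pi**3)) - (0) = (3 + 2*pi**2)/(4*pi**3).
So ∫_{-1}^{1} h(θ) sin(-2*pi*θ) dθ = (3/2 + pi**2)/pi**3.
Hence Im(c_{-2}) = (-1/2)·((3/2 + pi**2)/pi**3) = (-2*pi**2 - 3)/(4*pi**3).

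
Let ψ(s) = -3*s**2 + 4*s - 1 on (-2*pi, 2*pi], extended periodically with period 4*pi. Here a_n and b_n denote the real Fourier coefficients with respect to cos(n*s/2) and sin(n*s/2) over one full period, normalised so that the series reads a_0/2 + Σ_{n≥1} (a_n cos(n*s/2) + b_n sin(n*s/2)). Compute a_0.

a_0 = (1/(2*pi)) ∫_{-2*pi}^{2*pi} ψ(s) ds = (1/(2*pi)) · (-16*pi**3 - 4*pi) = -8*pi**2 - 2.

-8*pi**2 - 2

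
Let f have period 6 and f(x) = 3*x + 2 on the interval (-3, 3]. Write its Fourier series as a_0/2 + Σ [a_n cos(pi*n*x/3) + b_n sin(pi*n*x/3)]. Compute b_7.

18/(7*pi)

b_7 = 1/3 ∫_{-3}^{3} f(x) sin(7*pi*x/3) dx.
Integrating by parts (boundary term plus one more integral), an antiderivative of (3*x + 2) sin(7*pi*x/3) is -9*x*cos(7*pi*x/3)/(7*pi) + 27*sin(7*pi*x/3)/(49*pi**2) - 6*cos(7*pi*x/3)/(7*pi); evaluating from -3 to 3: ∫_{-3}^{3} (3*x + 2) sin(7*pi*x/3) dx = (33/(7*pi)) - (-3/pi) = 54/(7*pi).
Hence b_7 = (1/3)·(54/(7*pi)) = 18/(7*pi).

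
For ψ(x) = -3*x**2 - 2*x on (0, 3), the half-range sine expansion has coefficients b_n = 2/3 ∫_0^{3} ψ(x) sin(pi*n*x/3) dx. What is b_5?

b_5 = 2/3 ∫_0^{3} (-3*x**2 - 2*x) sin(5*pi*x/3) dx.
Integrating by parts twice (tabular method), an antiderivative of (-3*x**2 - 2*x) sin(5*pi*x/3) is 9*x**2*cos(5*pi*x/3)/(5*pi) - 54*x*sin(5*pi*x/3)/(25*pi**2) + 6*x*cos(5*pi*x/3)/(5*pi) - 18*sin(5*pi*x/3)/(25*pi**2) - 162*cos(5*pi*x/3)/(125*pi**3); evaluating from 0 to 3: ∫_{0}^{3} (-3*x**2 - 2*x) sin(5*pi*x/3) dx = (9*(18 - 275*pi**2)/(125*pi**3)) - (-162/(125*pi**3)) = 9*(36 - 275*pi**2)/(125*pi**3).
Hence b_5 = (2/3)·(9*(36 - 275*pi**2)/(125*pi**3)) = 6*(36 - 275*pi**2)/(125*pi**3).

6*(36 - 275*pi**2)/(125*pi**3)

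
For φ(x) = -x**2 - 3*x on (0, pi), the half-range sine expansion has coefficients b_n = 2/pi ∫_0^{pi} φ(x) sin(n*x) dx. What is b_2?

3 + pi

b_2 = 2/pi ∫_0^{pi} (-x**2 - 3*x) sin(2*x) dx.
Integrating by parts twice (tabular method), an antiderivative of (-x**2 - 3*x) sin(2*x) is x**2*cos(2*x)/2 - x*sin(2*x)/2 + 3*x*cos(2*x)/2 - 3*sin(2*x)/4 - cos(2*x)/4; evaluating from 0 to pi: ∫_{0}^{pi} (-x**2 - 3*x) sin(2*x) dx = (-1/4 + 3*pi/2 + pi**2/2) - (-1/4) = pi*(3 + pi)/2.
Hence b_2 = (2/pi)·(pi*(3 + pi)/2) = 3 + pi.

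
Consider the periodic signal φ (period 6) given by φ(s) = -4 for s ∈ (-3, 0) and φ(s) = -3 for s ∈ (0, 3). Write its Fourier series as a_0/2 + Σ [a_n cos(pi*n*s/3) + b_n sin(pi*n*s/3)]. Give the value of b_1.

2/pi

b_1 = 1/3 ∫_{-3}^{3} φ(s) sin(pi*s/3) ds.
Split the integral at the breakpoints.
Directly, an antiderivative of (-4) sin(pi*s/3) is 12*cos(pi*s/3)/pi; evaluating from -3 to 0: ∫_{-3}^{0} (-4) sin(pi*s/3) ds = (12/pi) - (-12/pi) = 24/pi.
Directly, an antiderivative of (-3) sin(pi*s/3) is 9*cos(pi*s/3)/pi; evaluating from 0 to 3: ∫_{0}^{3} (-3) sin(pi*s/3) ds = (-9/pi) - (9/pi) = -18/pi.
Summing the pieces and multiplying by (1/3) gives b_1 = 2/pi.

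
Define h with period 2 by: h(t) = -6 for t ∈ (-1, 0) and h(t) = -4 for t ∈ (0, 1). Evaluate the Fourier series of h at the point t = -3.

t = -3 differs from t = 1 by -2 full period(s), and the series is 2-periodic.
At t = 1 the one-sided limits are h(1^-) = -4 and h(1^+) = -6.
By Dirichlet's theorem the series converges to their average, [(-4) + (-6)]/2 = -5.

-5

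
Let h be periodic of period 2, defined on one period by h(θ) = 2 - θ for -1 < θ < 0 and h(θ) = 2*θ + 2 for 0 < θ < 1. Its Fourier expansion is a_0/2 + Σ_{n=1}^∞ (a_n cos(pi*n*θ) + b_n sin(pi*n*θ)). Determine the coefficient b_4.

-1/(4*pi)

b_4 = ∫_{-1}^{1} h(θ) sin(4*pi*θ) dθ.
Split the integral at the breakpoints.
Integrating by parts (boundary term plus one more integral), an antiderivative of (2 - θ) sin(4*pi*θ) is θ*cos(4*pi*θ)/(4*pi) - sin(4*pi*θ)/(16*pi**2) - cos(4*pi*θ)/(2*pi); evaluating from -1 to 0: ∫_{-1}^{0} (2 - θ) sin(4*pi*θ) dθ = (-1/(2*pi)) - (-3/(4*pi)) = 1/(4*pi).
Integrating by parts (boundary term plus one more integral), an antiderivative of (2*θ + 2) sin(4*pi*θ) is -θ*cos(4*pi*θ)/(2*pi) + sin(4*pi*θ)/(8*pi**2) - cos(4*pi*θ)/(2*pi); evaluating from 0 to 1: ∫_{0}^{1} (2*θ + 2) sin(4*pi*θ) dθ = (-1/pi) - (-1/(2*pi)) = -1/(2*pi).
Summing the pieces gives b_4 = -1/(4*pi).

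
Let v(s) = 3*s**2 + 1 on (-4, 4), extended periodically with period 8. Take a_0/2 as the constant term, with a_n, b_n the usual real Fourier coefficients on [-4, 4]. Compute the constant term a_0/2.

17

a_0 = 1/4 ∫_{-4}^{4} v(s) ds = 1/4 · (136) = 34.
So the constant term a_0/2 = 17.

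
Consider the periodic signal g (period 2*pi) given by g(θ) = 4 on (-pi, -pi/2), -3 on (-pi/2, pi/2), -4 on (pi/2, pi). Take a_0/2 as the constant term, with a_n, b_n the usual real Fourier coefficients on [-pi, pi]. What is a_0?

a_0 = 1/pi ∫_{-pi}^{pi} g(θ) dθ = 1/pi · (-3*pi) = -3.

-3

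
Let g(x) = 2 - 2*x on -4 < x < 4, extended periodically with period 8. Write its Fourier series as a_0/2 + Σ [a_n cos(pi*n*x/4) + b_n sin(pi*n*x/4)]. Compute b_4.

b_4 = 1/4 ∫_{-4}^{4} g(x) sin(pi*x) dx.
Integrating by parts (boundary term plus one more integral), an antiderivative of (2 - 2*x) sin(pi*x) is 2*x*cos(pi*x)/pi - 2*sin(pi*x)/pi**2 - 2*cos(pi*x)/pi; evaluating from -4 to 4: ∫_{-4}^{4} (2 - 2*x) sin(pi*x) dx = (6/pi) - (-10/pi) = 16/pi.
Hence b_4 = (1/4)·(16/pi) = 4/pi.

4/pi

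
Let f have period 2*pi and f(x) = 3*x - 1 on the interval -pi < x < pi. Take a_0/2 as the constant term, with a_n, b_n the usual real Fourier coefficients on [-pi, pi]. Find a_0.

a_0 = 1/pi ∫_{-pi}^{pi} f(x) dx = 1/pi · (-2*pi) = -2.

-2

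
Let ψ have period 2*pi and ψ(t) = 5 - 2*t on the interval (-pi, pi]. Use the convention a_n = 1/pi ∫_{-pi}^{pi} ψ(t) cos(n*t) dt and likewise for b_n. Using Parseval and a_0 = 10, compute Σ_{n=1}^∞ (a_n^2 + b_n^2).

Parseval: a_0^2/2 + Σ_{n≥1} (a_n^2+b_n^2) = 1/pi ∫_{-pi}^{pi} ψ(t)^2 dt = 8*pi**2/3 + 50.
Subtract a_0^2/2 = 50: Σ (a_n^2+b_n^2) = 8*pi**2/3.

8*pi**2/3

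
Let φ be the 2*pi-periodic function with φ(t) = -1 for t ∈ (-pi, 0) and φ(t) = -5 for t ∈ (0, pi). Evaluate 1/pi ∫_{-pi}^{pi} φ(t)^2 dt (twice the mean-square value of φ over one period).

26

1/pi ∫_{-pi}^{pi} φ(t)^2 dt = 1/pi · (26*pi) = 26.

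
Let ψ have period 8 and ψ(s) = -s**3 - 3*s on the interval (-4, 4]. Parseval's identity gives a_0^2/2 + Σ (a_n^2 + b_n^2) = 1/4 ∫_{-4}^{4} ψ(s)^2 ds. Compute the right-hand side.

1/4 ∫_{-4}^{4} ψ(s)^2 ds = 1/4 · (263296/35) = 65824/35.

65824/35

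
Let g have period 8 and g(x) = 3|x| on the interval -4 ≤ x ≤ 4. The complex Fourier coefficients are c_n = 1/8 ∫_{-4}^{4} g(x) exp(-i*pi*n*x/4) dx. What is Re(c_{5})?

Since g is real-valued, Re(c_{5}) = 1/8 ∫_{-4}^{4} g(x) cos(5*pi*x/4) dx = a_{5}/2.
g is even and cos(5*pi*x/4) is even, so the integrand is even: ∫_{-4}^{4} g(x) cos(5*pi*x/4) dx = 2∫_0^{4} g(x) cos(5*pi*x/4) dx.
Integrating by parts (boundary term plus one more integral), an antiderivative of (3*x) cos(5*pi*x/4) is 12*x*sin(5*pi*x/4)/(5*pi) + 48*cos(5*pi*x/4)/(25*pi**2); evaluating from 0 to 4: ∫_{0}^{4} (3*x) cos(5*pi*x/4) dx = (-48/(25*pi**2)) - (48/(25*pi**2)) = -96/(25*pi**2).
So ∫_{-4}^{4} g(x) cos(5*pi*x/4) dx = -192/(25*pi**2).
Hence Re(c_{5}) = (1/8)·(-192/(25*pi**2)) = -24/(25*pi**2).

-24/(25*pi**2)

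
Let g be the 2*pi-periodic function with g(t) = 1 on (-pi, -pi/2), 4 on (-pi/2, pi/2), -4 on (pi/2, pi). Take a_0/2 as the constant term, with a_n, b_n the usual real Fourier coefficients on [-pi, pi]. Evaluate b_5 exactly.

-1/pi

b_5 = 1/pi ∫_{-pi}^{pi} g(t) sin(5*t) dt.
Split the integral at the breakpoints.
Directly, an antiderivative of (1) sin(5*t) is -cos(5*t)/5; evaluating from -pi to -pi/2: ∫_{-pi}^{-pi/2} (1) sin(5*t) dt = (0) - (1/5) = -1/5.
Directly, an antiderivative of (4) sin(5*t) is -4*cos(5*t)/5; evaluating from -pi/2 to pi/2: ∫_{-pi/2}^{pi/2} (4) sin(5*t) dt = (0) - (0) = 0.
Directly, an antiderivative of (-4) sin(5*t) is 4*cos(5*t)/5; evaluating from pi/2 to pi: ∫_{pi/2}^{pi} (-4) sin(5*t) dt = (-4/5) - (0) = -4/5.
Summing the pieces and multiplying by (1/pi) gives b_5 = -1/pi.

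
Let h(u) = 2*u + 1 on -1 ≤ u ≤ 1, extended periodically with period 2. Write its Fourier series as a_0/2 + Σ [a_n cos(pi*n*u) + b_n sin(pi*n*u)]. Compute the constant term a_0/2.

a_0 = ∫_{-1}^{1} h(u) du = 2.
So the constant term a_0/2 = 1.

1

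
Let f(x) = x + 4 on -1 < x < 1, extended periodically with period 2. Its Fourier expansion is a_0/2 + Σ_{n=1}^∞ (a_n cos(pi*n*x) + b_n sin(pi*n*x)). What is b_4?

-1/(2*pi)

b_4 = ∫_{-1}^{1} f(x) sin(4*pi*x) dx.
Integrating by parts (boundary term plus one more integral), an antiderivative of (x + 4) sin(4*pi*x) is -x*cos(4*pi*x)/(4*pi) + sin(4*pi*x)/(16*pi**2) - cos(4*pi*x)/pi; evaluating from -1 to 1: ∫_{-1}^{1} (x + 4) sin(4*pi*x) dx = (-5/(4*pi)) - (-3/(4*pi)) = -1/(2*pi).
Hence b_4 = -1/(2*pi).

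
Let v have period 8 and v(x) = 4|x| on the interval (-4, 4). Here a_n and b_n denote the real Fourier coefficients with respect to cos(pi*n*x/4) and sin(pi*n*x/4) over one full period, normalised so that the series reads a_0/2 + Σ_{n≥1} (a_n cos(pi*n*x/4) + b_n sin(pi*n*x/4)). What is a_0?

a_0 = 1/4 ∫_{-4}^{4} v(x) dx = 1/4 · (64) = 16.

16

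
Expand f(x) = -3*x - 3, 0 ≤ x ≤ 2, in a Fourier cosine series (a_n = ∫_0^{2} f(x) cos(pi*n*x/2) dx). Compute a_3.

a_3 = ∫_0^{2} (-3*x - 3) cos(3*pi*x/2) dx.
Integrating by parts (boundary term plus one more integral), an antiderivative of (-3*x - 3) cos(3*pi*x/2) is -2*x*sin(3*pi*x/2)/pi - 2*sin(3*pi*x/2)/pi - 4*cos(3*pi*x/2)/(3*pi**2); evaluating from 0 to 2: ∫_{0}^{2} (-3*x - 3) cos(3*pi*x/2) dx = (4/(3*pi**2)) - (-4/(3*pi**2)) = 8/(3*pi**2).
Hence a_3 = 8/(3*pi**2).

8/(3*pi**2)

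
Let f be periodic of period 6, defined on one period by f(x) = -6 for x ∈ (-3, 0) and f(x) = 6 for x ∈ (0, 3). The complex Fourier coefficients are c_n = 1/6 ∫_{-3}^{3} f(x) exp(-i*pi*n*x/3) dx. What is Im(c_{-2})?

Since f is real-valued, Im(c_{-2}) = -1/6 ∫_{-3}^{3} f(x) sin(-2*pi*x/3) dx = b_{2}/2.
f is odd and sin(-2*pi*x/3) is odd, so the integrand is even: ∫_{-3}^{3} f(x) sin(-2*pi*x/3) dx = 2∫_0^{3} f(x) sin(-2*pi*x/3) dx.
Directly, an antiderivative of (6) sin(-2*pi*x/3) is 9*cos(2*pi*x/3)/pi; evaluating from 0 to 3: ∫_{0}^{3} (6) sin(-2*pi*x/3) dx = (9/pi) - (9/pi) = 0.
So ∫_{-3}^{3} f(x) sin(-2*pi*x/3) dx = 0.
Hence Im(c_{-2}) = (-1/6)·(0) = 0.

0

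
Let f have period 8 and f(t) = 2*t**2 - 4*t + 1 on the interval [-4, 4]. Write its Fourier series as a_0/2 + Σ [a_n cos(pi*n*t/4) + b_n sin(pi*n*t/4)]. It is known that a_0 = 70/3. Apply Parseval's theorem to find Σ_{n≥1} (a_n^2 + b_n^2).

Parseval: a_0^2/2 + Σ_{n≥1} (a_n^2+b_n^2) = 1/4 ∫_{-4}^{4} f(t)^2 dt = 9374/15.
Subtract a_0^2/2 = 2450/9: Σ (a_n^2+b_n^2) = 15872/45.

15872/45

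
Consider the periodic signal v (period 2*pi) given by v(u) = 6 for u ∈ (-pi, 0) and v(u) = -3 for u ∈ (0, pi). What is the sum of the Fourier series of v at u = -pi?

3/2

u = -pi differs from u = pi by -1 full period(s), and the series is 2*pi-periodic.
At u = pi the one-sided limits are v(pi^-) = -3 and v(pi^+) = 6.
By Dirichlet's theorem the series converges to their average, [(-3) + (6)]/2 = 3/2.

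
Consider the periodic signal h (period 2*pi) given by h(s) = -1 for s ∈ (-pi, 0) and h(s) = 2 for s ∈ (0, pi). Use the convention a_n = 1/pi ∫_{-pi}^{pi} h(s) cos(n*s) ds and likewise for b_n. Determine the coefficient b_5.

6/(5*pi)

b_5 = 1/pi ∫_{-pi}^{pi} h(s) sin(5*s) ds.
Split the integral at the breakpoints.
Directly, an antiderivative of (-1) sin(5*s) is cos(5*s)/5; evaluating from -pi to 0: ∫_{-pi}^{0} (-1) sin(5*s) ds = (1/5) - (-1/5) = 2/5.
Directly, an antiderivative of (2) sin(5*s) is -2*cos(5*s)/5; evaluating from 0 to pi: ∫_{0}^{pi} (2) sin(5*s) ds = (2/5) - (-2/5) = 4/5.
Summing the pieces and multiplying by (1/pi) gives b_5 = 6/(5*pi).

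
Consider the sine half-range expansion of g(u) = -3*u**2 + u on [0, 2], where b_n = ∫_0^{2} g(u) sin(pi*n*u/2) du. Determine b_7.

b_7 = ∫_0^{2} (-3*u**2 + u) sin(7*pi*u/2) du.
Integrating by parts twice (tabular method), an antiderivative of (-3*u**2 + u) sin(7*pi*u/2) is 6*u**2*cos(7*pi*u/2)/(7*pi) - 24*u*sin(7*pi*u/2)/(49*pi**2) - 2*u*cos(7*pi*u/2)/(7*pi) + 4*sin(7*pi*u/2)/(49*pi**2) - 48*cos(7*pi*u/2)/(343*pi**3); evaluating from 0 to 2: ∫_{0}^{2} (-3*u**2 + u) sin(7*pi*u/2) du = (4*(12 - 245*pi**2)/(343*pi**3)) - (-48/(343*pi**3)) = 4*(24 - 245*pi**2)/(343*pi**3).
Hence b_7 = 4*(24 - 245*pi**2)/(343*pi**3).

4*(24 - 245*pi**2)/(343*pi**3)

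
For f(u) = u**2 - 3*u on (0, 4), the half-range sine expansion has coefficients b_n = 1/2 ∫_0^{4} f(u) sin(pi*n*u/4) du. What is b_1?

-128/pi**3 + 8/pi

b_1 = 1/2 ∫_0^{4} (u**2 - 3*u) sin(pi*u/4) du.
Integrating by parts twice (tabular method), an antiderivative of (u**2 - 3*u) sin(pi*u/4) is -4*u**2*cos(pi*u/4)/pi + 32*u*sin(pi*u/4)/pi**2 + 12*u*cos(pi*u/4)/pi - 48*sin(pi*u/4)/pi**2 + 128*cos(pi*u/4)/pi**3; evaluating from 0 to 4: ∫_{0}^{4} (u**2 - 3*u) sin(pi*u/4) du = (-128/pi**3 + 16/pi) - (128/pi**3) = -256/pi**3 + 16/pi.
Hence b_1 = (1/2)·(-256/pi**3 + 16/pi) = -128/pi**3 + 8/pi.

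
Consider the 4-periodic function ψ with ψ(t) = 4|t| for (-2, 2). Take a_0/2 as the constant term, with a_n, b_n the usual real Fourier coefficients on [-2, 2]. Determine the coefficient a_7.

a_7 = 1/2 ∫_{-2}^{2} ψ(t) cos(7*pi*t/2) dt.
ψ is even and cos(7*pi*t/2) is even, so the integrand is even and a_7 = ∫_0^{2} ψ(t) cos(7*pi*t/2) dt.
Integrating by parts (boundary term plus one more integral), an antiderivative of (4*t) cos(7*pi*t/2) is 8*t*sin(7*pi*t/2)/(7*pi) + 16*cos(7*pi*t/2)/(49*pi**2); evaluating from 0 to 2: ∫_{0}^{2} (4*t) cos(7*pi*t/2) dt = (-16/(49*pi**2)) - (16/(49*pi**2)) = -32/(49*pi**2).
Hence a_7 = -32/(49*pi**2).

-32/(49*pi**2)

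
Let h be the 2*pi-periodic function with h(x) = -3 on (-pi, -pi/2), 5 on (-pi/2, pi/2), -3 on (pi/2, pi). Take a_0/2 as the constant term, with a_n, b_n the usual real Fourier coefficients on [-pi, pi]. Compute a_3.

-16/(3*pi)

a_3 = 1/pi ∫_{-pi}^{pi} h(x) cos(3*x) dx.
h is even and cos(3*x) is even, so the integrand is even and a_3 = 2/pi ∫_0^{pi} h(x) cos(3*x) dx.
Split the integral at the breakpoints.
Directly, an antiderivative of (5) cos(3*x) is 5*sin(3*x)/3; evaluating from 0 to pi/2: ∫_{0}^{pi/2} (5) cos(3*x) dx = (-5/3) - (0) = -5/3.
Directly, an antiderivative of (-3) cos(3*x) is -sin(3*x); evaluating from pi/2 to pi: ∫_{pi/2}^{pi} (-3) cos(3*x) dx = (0) - (1) = -1.
Summing the pieces and multiplying by (2/pi) gives a_3 = -16/(3*pi).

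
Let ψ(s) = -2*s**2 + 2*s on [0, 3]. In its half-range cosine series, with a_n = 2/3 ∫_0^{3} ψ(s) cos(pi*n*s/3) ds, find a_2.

-18/pi**2

a_2 = 2/3 ∫_0^{3} (-2*s**2 + 2*s) cos(2*pi*s/3) ds.
Integrating by parts twice (tabular method), an antiderivative of (-2*s**2 + 2*s) cos(2*pi*s/3) is -3*s**2*sin(2*pi*s/3)/pi + 3*s*sin(2*pi*s/3)/pi - 9*s*cos(2*pi*s/3)/pi**2 + 27*sin(2*pi*s/3)/(2*pi**3) + 9*cos(2*pi*s/3)/(2*pi**2); evaluating from 0 to 3: ∫_{0}^{3} (-2*s**2 + 2*s) cos(2*pi*s/3) ds = (-45/(2*pi**2)) - (9/(2*pi**2)) = -27/pi**2.
Hence a_2 = (2/3)·(-27/pi**2) = -18/pi**2.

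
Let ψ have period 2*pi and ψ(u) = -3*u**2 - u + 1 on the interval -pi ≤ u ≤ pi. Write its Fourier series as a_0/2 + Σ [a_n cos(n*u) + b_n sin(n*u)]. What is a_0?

2 - 2*pi**2

a_0 = 1/pi ∫_{-pi}^{pi} ψ(u) du = 1/pi · (2*pi*(1 - pi**2)) = 2 - 2*pi**2.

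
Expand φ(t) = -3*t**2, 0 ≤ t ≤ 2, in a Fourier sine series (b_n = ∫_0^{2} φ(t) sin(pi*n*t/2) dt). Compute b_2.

12/pi

b_2 = ∫_0^{2} (-3*t**2) sin(pi*t) dt.
Integrating by parts twice (tabular method), an antiderivative of (-3*t**2) sin(pi*t) is 3*t**2*cos(pi*t)/pi - 6*t*sin(pi*t)/pi**2 - 6*cos(pi*t)/pi**3; evaluating from 0 to 2: ∫_{0}^{2} (-3*t**2) sin(pi*t) dt = (-6/pi**3 + 12/pi) - (-6/pi**3) = 12/pi.
Hence b_2 = 12/pi.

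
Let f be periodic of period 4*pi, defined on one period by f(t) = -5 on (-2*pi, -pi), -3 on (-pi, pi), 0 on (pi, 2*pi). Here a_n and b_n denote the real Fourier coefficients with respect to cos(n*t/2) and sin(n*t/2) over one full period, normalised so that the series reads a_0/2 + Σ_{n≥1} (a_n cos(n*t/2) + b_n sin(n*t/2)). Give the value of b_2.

b_2 = (1/(2*pi)) ∫_{-2*pi}^{2*pi} f(t) sin(t) dt.
Split the integral at the breakpoints.
Directly, an antiderivative of (-5) sin(t) is 5*cos(t); evaluating from -2*pi to -pi: ∫_{-2*pi}^{-pi} (-5) sin(t) dt = (-5) - (5) = -10.
Directly, an antiderivative of (-3) sin(t) is 3*cos(t); evaluating from -pi to pi: ∫_{-pi}^{pi} (-3) sin(t) dt = (-3) - (-3) = 0.
∫_{pi}^{2*pi} (0) sin(t) dt = 0.
Summing the pieces and multiplying by (1/(2*pi)) gives b_2 = -5/pi.

-5/pi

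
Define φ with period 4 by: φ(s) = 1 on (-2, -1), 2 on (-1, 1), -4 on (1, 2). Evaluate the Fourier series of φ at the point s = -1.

3/2

At s = -1 the one-sided limits are φ(-1^-) = 1 and φ(-1^+) = 2.
By Dirichlet's theorem the series converges to their average, [(1) + (2)]/2 = 3/2.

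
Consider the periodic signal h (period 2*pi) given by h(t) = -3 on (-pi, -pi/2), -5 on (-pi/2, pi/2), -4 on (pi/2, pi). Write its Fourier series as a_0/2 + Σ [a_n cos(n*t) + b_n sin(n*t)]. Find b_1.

b_1 = 1/pi ∫_{-pi}^{pi} h(t) sin(t) dt.
Split the integral at the breakpoints.
Directly, an antiderivative of (-3) sin(t) is 3*cos(t); evaluating from -pi to -pi/2: ∫_{-pi}^{-pi/2} (-3) sin(t) dt = (0) - (-3) = 3.
Directly, an antiderivative of (-5) sin(t) is 5*cos(t); evaluating from -pi/2 to pi/2: ∫_{-pi/2}^{pi/2} (-5) sin(t) dt = (0) - (0) = 0.
Directly, an antiderivative of (-4) sin(t) is 4*cos(t); evaluating from pi/2 to pi: ∫_{pi/2}^{pi} (-4) sin(t) dt = (-4) - (0) = -4.
Summing the pieces and multiplying by (1/pi) gives b_1 = -1/pi.

-1/pi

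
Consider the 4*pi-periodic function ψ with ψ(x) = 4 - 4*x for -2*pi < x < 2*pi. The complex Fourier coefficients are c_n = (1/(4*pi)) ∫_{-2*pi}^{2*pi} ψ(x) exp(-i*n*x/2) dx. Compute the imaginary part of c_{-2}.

4

Since ψ is real-valued, Im(c_{-2}) = -(1/(4*pi)) ∫_{-2*pi}^{2*pi} ψ(x) sin(-x) dx = b_{2}/2.
Integrating by parts (boundary term plus one more integral), an antiderivative of (4 - 4*x) sin(-x) is -4*x*cos(x) + 4*sin(x) + 4*cos(x); evaluating from -2*pi to 2*pi: ∫_{-2*pi}^{2*pi} (4 - 4*x) sin(-x) dx = (4 - 8*pi) - (4 + 8*pi) = -16*pi.
Hence Im(c_{-2}) = (-1/(4*pi))·(-16*pi) = 4.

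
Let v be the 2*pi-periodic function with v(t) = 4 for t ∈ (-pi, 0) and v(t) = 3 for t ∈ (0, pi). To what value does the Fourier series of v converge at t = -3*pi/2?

t = -3*pi/2 differs from t = pi/2 by -1 full period(s), and the series is 2*pi-periodic.
v is continuous at t = pi/2 with value 3, so the series converges to 3 there.

3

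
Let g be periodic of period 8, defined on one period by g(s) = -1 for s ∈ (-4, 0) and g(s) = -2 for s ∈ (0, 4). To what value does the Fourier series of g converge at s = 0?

-3/2

At s = 0 the one-sided limits are g(0^-) = -1 and g(0^+) = -2.
By Dirichlet's theorem the series converges to their average, [(-1) + (-2)]/2 = -3/2.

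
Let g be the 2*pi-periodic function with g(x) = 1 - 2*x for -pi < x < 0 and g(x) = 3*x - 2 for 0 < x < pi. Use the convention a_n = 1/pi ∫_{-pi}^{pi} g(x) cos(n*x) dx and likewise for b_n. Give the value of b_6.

-1/6

b_6 = 1/pi ∫_{-pi}^{pi} g(x) sin(6*x) dx.
Split the integral at the breakpoints.
Integrating by parts (boundary term plus one more integral), an antiderivative of (1 - 2*x) sin(6*x) is x*cos(6*x)/3 - sin(6*x)/18 - cos(6*x)/6; evaluating from -pi to 0: ∫_{-pi}^{0} (1 - 2*x) sin(6*x) dx = (-1/6) - (-pi/3 - 1/6) = pi/3.
Integrating by parts (boundary term plus one more integral), an antiderivative of (3*x - 2) sin(6*x) is -x*cos(6*x)/2 + sin(6*x)/12 + cos(6*x)/3; evaluating from 0 to pi: ∫_{0}^{pi} (3*x - 2) sin(6*x) dx = (1/3 - pi/2) - (1/3) = -pi/2.
Summing the pieces and multiplying by (1/pi) gives b_6 = -1/6.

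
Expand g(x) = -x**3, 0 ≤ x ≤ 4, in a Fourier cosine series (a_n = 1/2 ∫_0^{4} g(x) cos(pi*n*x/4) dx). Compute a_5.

384*(-4 + 25*pi**2)/(625*pi**4)

a_5 = 1/2 ∫_0^{4} (-x**3) cos(5*pi*x/4) dx.
Integrating by parts three times (tabular method), an antiderivative of (-x**3) cos(5*pi*x/4) is -4*x**3*sin(5*pi*x/4)/(5*pi) - 48*x**2*cos(5*pi*x/4)/(25*pi**2) + 384*x*sin(5*pi*x/4)/(125*pi**3) + 1536*cos(5*pi*x/4)/(625*pi**4); evaluating from 0 to 4: ∫_{0}^{4} (-x**3) cos(5*pi*x/4) dx = (768*(-2 + 25*pi**2)/(625*pi**4)) - (1536/(625*pi**4)) = 768*(-4 + 25*pi**2)/(625*pi**4).
Hence a_5 = (1/2)·(768*(-4 + 25*pi**2)/(625*pi**4)) = 384*(-4 + 25*pi**2)/(625*pi**4).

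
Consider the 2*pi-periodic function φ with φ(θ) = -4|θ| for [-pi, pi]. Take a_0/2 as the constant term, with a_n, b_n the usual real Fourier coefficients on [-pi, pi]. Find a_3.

a_3 = 1/pi ∫_{-pi}^{pi} φ(θ) cos(3*θ) dθ.
φ is even and cos(3*θ) is even, so the integrand is even and a_3 = 2/pi ∫_0^{pi} φ(θ) cos(3*θ) dθ.
Integrating by parts (boundary term plus one more integral), an antiderivative of (-4*θ) cos(3*θ) is -4*θ*sin(3*θ)/3 - 4*cos(3*θ)/9; evaluating from 0 to pi: ∫_{0}^{pi} (-4*θ) cos(3*θ) dθ = (4/9) - (-4/9) = 8/9.
Hence a_3 = (2/pi)·(8/9) = 16/(9*pi).

16/(9*pi)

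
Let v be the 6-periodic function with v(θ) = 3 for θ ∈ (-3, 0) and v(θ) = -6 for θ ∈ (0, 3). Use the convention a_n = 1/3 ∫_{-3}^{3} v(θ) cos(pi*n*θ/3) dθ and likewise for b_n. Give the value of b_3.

-6/pi

b_3 = 1/3 ∫_{-3}^{3} v(θ) sin(pi*θ) dθ.
Split the integral at the breakpoints.
Directly, an antiderivative of (3) sin(pi*θ) is -3*cos(pi*θ)/pi; evaluating from -3 to 0: ∫_{-3}^{0} (3) sin(pi*θ) dθ = (-3/pi) - (3/pi) = -6/pi.
Directly, an antiderivative of (-6) sin(pi*θ) is 6*cos(pi*θ)/pi; evaluating from 0 to 3: ∫_{0}^{3} (-6) sin(pi*θ) dθ = (-6/pi) - (6/pi) = -12/pi.
Summing the pieces and multiplying by (1/3) gives b_3 = -6/pi.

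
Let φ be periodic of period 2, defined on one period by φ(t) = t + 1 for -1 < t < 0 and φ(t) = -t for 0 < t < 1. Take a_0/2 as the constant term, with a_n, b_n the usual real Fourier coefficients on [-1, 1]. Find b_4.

0

b_4 = ∫_{-1}^{1} φ(t) sin(4*pi*t) dt.
Split the integral at the breakpoints.
Integrating by parts (boundary term plus one more integral), an antiderivative of (t + 1) sin(4*pi*t) is -t*cos(4*pi*t)/(4*pi) + sin(4*pi*t)/(16*pi**2) - cos(4*pi*t)/(4*pi); evaluating from -1 to 0: ∫_{-1}^{0} (t + 1) sin(4*pi*t) dt = (-1/(4*pi)) - (0) = -1/(4*pi).
Integrating by parts (boundary term plus one more integral), an antiderivative of (-t) sin(4*pi*t) is t*cos(4*pi*t)/(4*pi) - sin(4*pi*t)/(16*pi**2); evaluating from 0 to 1: ∫_{0}^{1} (-t) sin(4*pi*t) dt = (1/(4*pi)) - (0) = 1/(4*pi).
Summing the pieces gives b_4 = 0.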